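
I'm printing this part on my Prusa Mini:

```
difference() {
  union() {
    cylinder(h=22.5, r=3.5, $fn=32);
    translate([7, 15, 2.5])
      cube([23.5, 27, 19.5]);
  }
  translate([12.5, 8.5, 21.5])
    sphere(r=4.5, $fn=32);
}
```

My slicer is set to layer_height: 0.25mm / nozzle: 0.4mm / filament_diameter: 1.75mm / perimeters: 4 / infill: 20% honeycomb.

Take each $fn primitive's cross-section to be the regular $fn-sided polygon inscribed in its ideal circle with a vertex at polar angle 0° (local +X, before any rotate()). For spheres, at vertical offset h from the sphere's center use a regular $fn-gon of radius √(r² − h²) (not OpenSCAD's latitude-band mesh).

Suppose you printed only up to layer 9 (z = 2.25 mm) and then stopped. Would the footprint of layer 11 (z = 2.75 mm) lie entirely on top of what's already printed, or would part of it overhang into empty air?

Compare the two slices. At z = 2.25: the cylinder: section is a regular 32-gon, circumradius r=3.5 (area = (32/2)·3.500²·sin(360°/32) = 38.24 mm²); the cube at (7, 15) does not reach this height (z outside [2.5, 22]); Merging all regions: only the r=3.5 cylinder is present, so the union is just that shape — area = 38.24 mm²; the sphere at (12.5, 8.5) is absent (|z−center|=19.250 > r=4.5); Taking the first minus the rest: none of the subtracted shapes is present at this height, so that combined region is unchanged — area = 38.24 mm². At z = 2.75: the cylinder: section is a regular 32-gon, circumradius r=3.5 (area = (32/2)·3.500²·sin(360°/32) = 38.24 mm²); the cube at (7, 15) (footprint 23.5×27) is included at this height (area 634.50 mm²); Merging all regions: the 2 present regions are separate (no shared area or edge), so areas and boundary lengths simply add and each stays a separate island — area = 672.74 mm²; the sphere at (12.5, 8.5) is not intersected at this z (|z−center|=18.750 > r=4.5); After the difference (first − rest): none of the subtracted shapes is present at this height, so the result so far is unchanged — area = 672.74 mm². Checking containment: at z = 2.75 the cross-section extends beyond the z = 2.25 cross-section by about 634.50 mm².

part overhangs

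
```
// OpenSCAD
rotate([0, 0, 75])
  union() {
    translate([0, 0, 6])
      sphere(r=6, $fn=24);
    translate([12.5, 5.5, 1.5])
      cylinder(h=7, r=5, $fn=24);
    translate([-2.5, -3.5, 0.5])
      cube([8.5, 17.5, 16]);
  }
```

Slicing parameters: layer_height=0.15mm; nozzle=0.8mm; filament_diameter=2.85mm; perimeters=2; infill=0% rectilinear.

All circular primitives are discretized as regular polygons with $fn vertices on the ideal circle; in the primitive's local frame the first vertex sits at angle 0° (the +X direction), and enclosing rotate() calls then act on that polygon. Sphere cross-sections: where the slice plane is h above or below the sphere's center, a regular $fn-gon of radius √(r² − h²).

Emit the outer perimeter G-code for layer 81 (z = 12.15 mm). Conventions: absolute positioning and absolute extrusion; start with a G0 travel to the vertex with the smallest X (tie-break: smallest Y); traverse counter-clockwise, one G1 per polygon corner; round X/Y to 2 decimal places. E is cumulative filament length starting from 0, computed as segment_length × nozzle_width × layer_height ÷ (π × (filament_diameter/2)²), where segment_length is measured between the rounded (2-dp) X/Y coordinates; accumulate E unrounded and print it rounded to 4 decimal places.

At z = 12.15 mm: the sphere does not reach this height (|z−center|=6.150 > r=6); the cylinder at (12.5, 5.5) is absent (z outside [1.5, 8.5]); the cube at (-2.5, -3.5) is present — its section is the full 8.5×17.5 rectangle; Taking the union: only the 8.5×17.5 cube at (-2.5, -3.5) is present, so the union is just that shape — 1 connected region; (whole slice rotated 75° about Z — lengths, areas and connectivity unchanged). The outline is a single polygon with 4 vertices. Extrusion per mm of travel: 0.8 × 0.15 / (π × 1.425²) = 0.018811. Accumulating E over each segment gives final E = 0.9780.

G0 X-14.17 Y1.21 Z12.15
G1 X2.73 Y-3.32 E0.3291
G1 X4.93 Y4.89 E0.4890
G1 X-11.97 Y9.42 E0.8181
G1 X-14.17 Y1.21 E0.9780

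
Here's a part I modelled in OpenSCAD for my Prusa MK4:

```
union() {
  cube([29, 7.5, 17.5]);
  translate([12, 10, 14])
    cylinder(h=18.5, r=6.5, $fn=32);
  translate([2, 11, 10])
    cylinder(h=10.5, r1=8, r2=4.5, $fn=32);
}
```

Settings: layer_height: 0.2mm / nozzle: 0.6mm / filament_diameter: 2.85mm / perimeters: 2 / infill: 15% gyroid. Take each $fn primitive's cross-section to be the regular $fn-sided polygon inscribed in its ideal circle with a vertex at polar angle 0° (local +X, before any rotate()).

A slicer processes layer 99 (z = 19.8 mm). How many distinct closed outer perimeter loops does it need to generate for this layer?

1

At z = 19.8 mm: the cube is absent (z outside [0, 17.5]); the r=6.5 cylinder at (12, 10) contributes a regular 32-gon of circumradius 6.5; the cone at (2, 11): at t=0.933 of its height the radius interpolates to r₁+(r₂−r₁)t = 4.733, giving a regular 32-gon of that circumradius; Combining (union): the regions partially overlap (shared area 3.77 mm²), so overlapping operands fuse into one piece — 1 connected region. The result has 1 disconnected region.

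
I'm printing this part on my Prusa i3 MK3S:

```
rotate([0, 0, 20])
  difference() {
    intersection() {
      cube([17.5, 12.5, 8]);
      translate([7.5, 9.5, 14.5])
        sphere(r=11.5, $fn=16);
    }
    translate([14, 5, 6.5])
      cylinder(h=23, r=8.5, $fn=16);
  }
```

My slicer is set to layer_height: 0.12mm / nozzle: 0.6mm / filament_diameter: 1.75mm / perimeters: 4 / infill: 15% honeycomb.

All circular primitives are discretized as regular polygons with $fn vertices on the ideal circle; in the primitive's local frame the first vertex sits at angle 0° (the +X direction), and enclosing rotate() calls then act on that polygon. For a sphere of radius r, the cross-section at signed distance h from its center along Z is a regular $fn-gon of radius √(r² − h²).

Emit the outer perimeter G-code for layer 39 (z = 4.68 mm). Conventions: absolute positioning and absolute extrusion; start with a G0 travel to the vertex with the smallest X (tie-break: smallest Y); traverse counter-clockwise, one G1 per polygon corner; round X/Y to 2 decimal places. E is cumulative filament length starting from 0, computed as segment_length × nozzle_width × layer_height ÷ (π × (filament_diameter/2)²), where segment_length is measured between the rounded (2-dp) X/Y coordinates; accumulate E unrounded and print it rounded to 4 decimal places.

At z = 4.68 mm: the cube (footprint 17.5×12.5) is included at this height; the r=11.5 sphere at (7.5, 9.5) slices to a regular 16-gon of circumradius 5.985 (√(r²−h²) with h=9.82 from center); After intersecting: the r=11.5 sphere at (7.5, 9.5) partially overlaps the 17.5×12.5 cube; clipping to the common part keeps 88.71 mm² — 1 connected region; the cylinder at (14, 5) is absent (z outside [6.5, 29.5]); Subtracting the remaining from the first: none of the subtracted shapes is present at this height, so that combined region is unchanged — 1 connected region; (rotated 20° about Z; rotation is an isometry so areas/perimeters/island counts are preserved). The outline is a single polygon with 13 vertices. Extrusion per mm of travel: 0.6 × 0.12 / (π × 0.875²) = 0.029934. Accumulating E over each segment gives final E = 1.0527.

G0 X-2.18 Y11.75 Z4.68
G1 X-1.83 Y9.45 E0.0696
G1 X-0.61 Y7.45 E0.1398
G1 X1.27 Y6.07 E0.2096
G1 X3.54 Y5.51 E0.2796
G1 X5.85 Y5.87 E0.3495
G1 X7.84 Y7.08 E0.4193
G1 X9.22 Y8.96 E0.4891
G1 X9.78 Y11.23 E0.5591
G1 X9.42 Y13.54 E0.6290
G1 X8.21 Y15.54 E0.6990
G1 X7.52 Y16.04 E0.7245
G1 X-1.98 Y12.58 E1.0272
G1 X-2.18 Y11.75 E1.0527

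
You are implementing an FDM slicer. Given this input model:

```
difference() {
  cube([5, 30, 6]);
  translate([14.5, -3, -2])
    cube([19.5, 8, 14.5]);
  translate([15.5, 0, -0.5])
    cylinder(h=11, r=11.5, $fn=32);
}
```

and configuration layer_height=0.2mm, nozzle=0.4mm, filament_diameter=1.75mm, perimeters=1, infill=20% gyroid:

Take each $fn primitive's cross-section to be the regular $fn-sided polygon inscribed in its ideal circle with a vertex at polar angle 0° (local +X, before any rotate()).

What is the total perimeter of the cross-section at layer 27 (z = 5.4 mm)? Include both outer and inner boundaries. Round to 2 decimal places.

69.14 mm

At z = 5.4 mm: the cube (footprint 5×30) is included at this height (perimeter 70.00 mm); the cube at (14.5, -3) is present — its section is the full 19.5×8 rectangle (perimeter 55.00 mm); the r=11.5 cylinder at (15.5, 0) gives a regular 32-gon of circumradius 11.5 (constant along its height) (perimeter = 2·32·11.500·sin(180°/32) = 72.14 mm); Subtracting the remaining from the first: starting from the 5×30 cube, the 19.5×8 cube at (14.5, -3) misses the remaining region (no effect); the r=11.5 cylinder at (15.5, 0) partially overlaps it — only the 2.98 mm² overlap (of its 412.81 mm²) is removed, clipping the outline — boundary = 69.14 mm. Overall, the cross-section is a single solid region. Total boundary length (outer) = 69.14 mm.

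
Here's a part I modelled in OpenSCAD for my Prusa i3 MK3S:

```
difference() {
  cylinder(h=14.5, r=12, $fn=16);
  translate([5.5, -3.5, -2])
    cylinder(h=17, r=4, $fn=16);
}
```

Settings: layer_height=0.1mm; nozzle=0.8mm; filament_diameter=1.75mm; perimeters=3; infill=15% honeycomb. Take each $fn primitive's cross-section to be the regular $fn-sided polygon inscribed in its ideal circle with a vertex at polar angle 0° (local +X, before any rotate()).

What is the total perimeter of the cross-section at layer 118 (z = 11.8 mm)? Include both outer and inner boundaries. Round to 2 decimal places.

At z = 11.8 mm: the r=12 cylinder contributes a regular 16-gon of circumradius 12 (perimeter = 2·16·12.000·sin(180°/16) = 74.91 mm); the r=4 cylinder at (5.5, -3.5) gives a regular 16-gon of circumradius 4 (constant along its height) (perimeter = 2·16·4.000·sin(180°/16) = 24.97 mm); After the difference (first − rest): starting from the r=12 cylinder, the r=4 cylinder at (5.5, -3.5) lies wholly inside it (removes its full 48.98 mm² and its 24.97 mm outline becomes a hole wall) — boundary (outer + 1 inner loop) = 99.89 mm. Overall, the cross-section is one region with 1 hole. Total boundary length (outer + inner) = 99.89 mm.

99.89 mm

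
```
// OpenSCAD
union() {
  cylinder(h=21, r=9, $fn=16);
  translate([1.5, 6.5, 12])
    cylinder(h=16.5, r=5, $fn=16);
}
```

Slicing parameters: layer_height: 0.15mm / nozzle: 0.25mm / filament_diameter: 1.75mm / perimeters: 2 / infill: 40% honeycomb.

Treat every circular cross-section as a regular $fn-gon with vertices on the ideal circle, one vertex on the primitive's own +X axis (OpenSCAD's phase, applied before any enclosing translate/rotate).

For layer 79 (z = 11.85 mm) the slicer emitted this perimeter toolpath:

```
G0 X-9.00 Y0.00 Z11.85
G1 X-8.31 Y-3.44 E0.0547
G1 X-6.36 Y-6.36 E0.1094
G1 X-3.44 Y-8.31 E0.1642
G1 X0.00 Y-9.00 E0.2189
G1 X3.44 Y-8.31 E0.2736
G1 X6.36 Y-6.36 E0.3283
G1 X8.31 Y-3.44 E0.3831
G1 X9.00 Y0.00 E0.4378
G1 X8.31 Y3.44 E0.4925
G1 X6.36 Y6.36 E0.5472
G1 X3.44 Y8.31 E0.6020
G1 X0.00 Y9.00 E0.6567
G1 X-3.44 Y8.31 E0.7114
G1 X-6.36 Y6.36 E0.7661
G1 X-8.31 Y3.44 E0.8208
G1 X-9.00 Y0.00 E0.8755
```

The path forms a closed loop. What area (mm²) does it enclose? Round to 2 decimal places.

247.73 mm²

Apply the shoelace formula to the sequence of (X, Y) vertices; enclosed area = 247.73 mm².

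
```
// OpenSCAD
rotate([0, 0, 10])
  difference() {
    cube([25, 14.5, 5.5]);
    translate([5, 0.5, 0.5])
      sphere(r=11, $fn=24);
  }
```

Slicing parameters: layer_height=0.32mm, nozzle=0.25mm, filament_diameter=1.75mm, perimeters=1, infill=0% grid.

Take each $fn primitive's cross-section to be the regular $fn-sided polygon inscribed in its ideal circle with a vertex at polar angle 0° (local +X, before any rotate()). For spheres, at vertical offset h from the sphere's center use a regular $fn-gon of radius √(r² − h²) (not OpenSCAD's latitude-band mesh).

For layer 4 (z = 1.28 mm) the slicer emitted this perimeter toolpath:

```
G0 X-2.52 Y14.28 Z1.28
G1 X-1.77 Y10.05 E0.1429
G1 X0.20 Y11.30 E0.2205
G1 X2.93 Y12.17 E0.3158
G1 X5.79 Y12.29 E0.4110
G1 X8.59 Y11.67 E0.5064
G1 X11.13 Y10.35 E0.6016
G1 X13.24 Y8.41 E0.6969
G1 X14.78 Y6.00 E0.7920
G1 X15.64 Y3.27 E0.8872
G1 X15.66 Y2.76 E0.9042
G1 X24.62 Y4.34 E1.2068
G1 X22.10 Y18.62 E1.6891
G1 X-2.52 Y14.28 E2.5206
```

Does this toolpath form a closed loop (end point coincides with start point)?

yes

Start point (G0): (-2.52, 14.28). End point (last G1): the path returns to the start — closed.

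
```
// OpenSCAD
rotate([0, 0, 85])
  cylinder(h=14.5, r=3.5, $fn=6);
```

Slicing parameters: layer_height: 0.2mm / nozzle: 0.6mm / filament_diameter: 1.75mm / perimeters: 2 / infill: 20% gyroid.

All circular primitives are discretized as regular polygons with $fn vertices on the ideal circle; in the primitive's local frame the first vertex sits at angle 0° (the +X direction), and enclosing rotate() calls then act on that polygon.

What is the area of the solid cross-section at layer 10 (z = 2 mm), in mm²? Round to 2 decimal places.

31.83 mm²

At z = 2 mm: the cylinder: section is a regular 6-gon, circumradius r=3.5 (area = (6/2)·3.500²·sin(360°/6) = 31.83 mm²); (rotated 85° about Z; rotation is an isometry so areas/perimeters/island counts are preserved). Overall, the cross-section is a single solid region. Net area = 31.83 mm².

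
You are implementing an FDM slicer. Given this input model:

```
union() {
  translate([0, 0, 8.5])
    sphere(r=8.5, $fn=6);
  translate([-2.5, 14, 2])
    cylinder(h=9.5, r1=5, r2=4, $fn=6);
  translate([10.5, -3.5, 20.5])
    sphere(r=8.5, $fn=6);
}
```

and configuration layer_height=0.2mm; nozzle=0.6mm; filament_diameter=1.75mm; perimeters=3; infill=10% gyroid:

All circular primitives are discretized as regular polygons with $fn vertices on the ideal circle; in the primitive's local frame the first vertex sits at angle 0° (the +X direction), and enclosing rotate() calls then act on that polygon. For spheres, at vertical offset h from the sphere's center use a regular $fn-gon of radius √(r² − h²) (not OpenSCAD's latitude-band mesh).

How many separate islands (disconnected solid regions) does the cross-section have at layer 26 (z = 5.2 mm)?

2

At z = 5.2 mm: the sphere: section is a regular 6-gon, circumradius = √(r²−h²) = √(8.5²−3.3²) = 7.833; the cone at (-2.5, 14): at t=0.337 of its height the radius interpolates to r₁+(r₂−r₁)t = 4.663, giving a regular 6-gon of that circumradius; the sphere at (10.5, -3.5) is not intersected at this z (|z−center|=15.300 > r=8.5); Combining (union): the 2 present regions are separate (no shared area or edge), so areas and boundary lengths simply add and each stays a separate island — 2 connected regions. Overall, the cross-section has 2 separate islands. Island count = 2.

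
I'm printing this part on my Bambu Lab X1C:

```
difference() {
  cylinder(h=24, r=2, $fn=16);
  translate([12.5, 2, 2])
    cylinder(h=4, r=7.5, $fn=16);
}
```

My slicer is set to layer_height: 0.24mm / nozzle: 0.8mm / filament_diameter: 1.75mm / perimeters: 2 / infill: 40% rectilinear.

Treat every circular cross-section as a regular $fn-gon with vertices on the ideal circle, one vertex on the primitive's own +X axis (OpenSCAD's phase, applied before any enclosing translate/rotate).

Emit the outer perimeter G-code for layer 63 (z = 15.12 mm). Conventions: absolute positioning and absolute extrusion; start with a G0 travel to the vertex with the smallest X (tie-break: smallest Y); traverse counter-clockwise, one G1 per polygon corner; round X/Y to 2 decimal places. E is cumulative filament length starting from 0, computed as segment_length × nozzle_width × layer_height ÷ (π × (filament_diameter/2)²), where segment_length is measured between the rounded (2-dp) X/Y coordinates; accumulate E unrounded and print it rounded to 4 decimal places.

G0 X-2.00 Y0.00 Z15.12
G1 X-1.85 Y-0.77 E0.0626
G1 X-1.41 Y-1.41 E0.1246
G1 X-0.77 Y-1.85 E0.1866
G1 X0.00 Y-2.00 E0.2492
G1 X0.77 Y-1.85 E0.3119
G1 X1.41 Y-1.41 E0.3738
G1 X1.85 Y-0.77 E0.4358
G1 X2.00 Y0.00 E0.4985
G1 X1.85 Y0.77 E0.5611
G1 X1.41 Y1.41 E0.6231
G1 X0.77 Y1.85 E0.6851
G1 X0.00 Y2.00 E0.7477
G1 X-0.77 Y1.85 E0.8103
G1 X-1.41 Y1.41 E0.8723
G1 X-1.85 Y0.77 E0.9343
G1 X-2.00 Y0.00 E0.9969

At z = 15.12 mm: the r=2 cylinder gives a regular 16-gon of circumradius 2 (constant along its height); the cylinder at (12.5, 2) is not intersected at this z (z outside [2, 6]); After the difference (first − rest): none of the subtracted shapes is present at this height, so the r=2 cylinder is unchanged — 1 connected region. The outline is a single polygon with 16 vertices. Extrusion per mm of travel: 0.8 × 0.24 / (π × 0.875²) = 0.079824. Accumulating E over each segment gives final E = 0.9969.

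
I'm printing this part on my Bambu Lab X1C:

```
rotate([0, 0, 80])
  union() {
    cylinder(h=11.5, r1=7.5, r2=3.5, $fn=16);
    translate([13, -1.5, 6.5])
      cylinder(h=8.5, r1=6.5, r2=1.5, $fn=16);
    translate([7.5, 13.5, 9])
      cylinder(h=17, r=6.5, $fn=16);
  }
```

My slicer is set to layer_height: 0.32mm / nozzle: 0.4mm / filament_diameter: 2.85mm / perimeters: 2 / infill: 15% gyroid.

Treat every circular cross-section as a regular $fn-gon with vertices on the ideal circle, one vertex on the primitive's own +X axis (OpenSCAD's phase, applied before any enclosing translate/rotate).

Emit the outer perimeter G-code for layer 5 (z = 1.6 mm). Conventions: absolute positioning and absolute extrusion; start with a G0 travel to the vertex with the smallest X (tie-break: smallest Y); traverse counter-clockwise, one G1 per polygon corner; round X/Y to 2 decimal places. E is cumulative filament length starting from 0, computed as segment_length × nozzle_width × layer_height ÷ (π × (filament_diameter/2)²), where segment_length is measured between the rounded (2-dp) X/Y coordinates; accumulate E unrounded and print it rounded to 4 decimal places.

G0 X-6.84 Y1.21 Z1.60
G1 X-6.78 Y-1.50 E0.0544
G1 X-5.69 Y-3.98 E0.1087
G1 X-3.73 Y-5.86 E0.1632
G1 X-1.21 Y-6.84 E0.2175
G1 X1.50 Y-6.78 E0.2719
G1 X3.98 Y-5.69 E0.3262
G1 X5.86 Y-3.73 E0.3807
G1 X6.84 Y-1.21 E0.4350
G1 X6.78 Y1.50 E0.4894
G1 X5.69 Y3.98 E0.5437
G1 X3.73 Y5.86 E0.5982
G1 X1.21 Y6.84 E0.6525
G1 X-1.50 Y6.78 E0.7069
G1 X-3.98 Y5.69 E0.7612
G1 X-5.86 Y3.73 E0.8157
G1 X-6.84 Y1.21 E0.8699

At z = 1.6 mm: the cone contributes a regular 16-gon of circumradius 6.943 (interpolated between r1=7.5 and r2=3.5 at t=0.139); the cone at (13, -1.5) does not reach this height (z outside [6.5, 15]); the cylinder at (7.5, 13.5) is absent (z outside [9, 26]); Combining (union): only the cone is present, so the union is just that shape — 1 connected region; (rotated 80° about Z; rotation is an isometry so areas/perimeters/island counts are preserved). The outline is a single polygon with 16 vertices. Extrusion per mm of travel: 0.4 × 0.32 / (π × 1.425²) = 0.020065. Accumulating E over each segment gives final E = 0.8699.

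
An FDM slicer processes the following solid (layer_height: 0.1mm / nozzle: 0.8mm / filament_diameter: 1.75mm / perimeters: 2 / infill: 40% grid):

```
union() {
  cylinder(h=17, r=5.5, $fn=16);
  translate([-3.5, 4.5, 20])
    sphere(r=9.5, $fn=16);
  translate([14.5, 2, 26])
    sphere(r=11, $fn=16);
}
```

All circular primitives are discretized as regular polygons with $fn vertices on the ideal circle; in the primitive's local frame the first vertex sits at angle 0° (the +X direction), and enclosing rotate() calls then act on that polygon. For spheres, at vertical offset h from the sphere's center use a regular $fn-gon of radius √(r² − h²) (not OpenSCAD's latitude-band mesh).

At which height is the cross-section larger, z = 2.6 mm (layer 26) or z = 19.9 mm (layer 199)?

layer 199 (z = 19.9 mm)

Layer 26 (z = 2.6): the r=5.5 cylinder gives a regular 16-gon of circumradius 5.5 (constant along its height) (area = (16/2)·5.500²·sin(360°/16) = 92.61 mm²); the sphere at (-3.5, 4.5) is absent (|z−center|=17.400 > r=9.5); the sphere at (14.5, 2) is not intersected at this z (|z−center|=23.400 > r=11); Combining (union): only the r=5.5 cylinder is present, so the union is just that shape — area = 92.61 mm². So its area = 92.61 mm². Layer 199 (z = 19.9): the cylinder does not reach this height (z outside [0, 17]); the r=9.5 sphere at (-3.5, 4.5) contributes a regular 16-gon of circumradius √(9.5²−0.1²) = 9.499 (area = (16/2)·9.499²·sin(360°/16) = 276.27 mm²); the sphere at (14.5, 2): section is a regular 16-gon, circumradius = √(r²−h²) = √(11²−6.1²) = 9.154 (area = (16/2)·9.154²·sin(360°/16) = 256.52 mm²); Combining (union): the regions partially overlap — summed areas 532.79 mm² minus the doubly-counted overlap 0.45 mm² gives 532.34 mm² — area = 532.34 mm². So its area = 532.34 mm². Layer 199 is larger (532.34 vs 92.61 mm²).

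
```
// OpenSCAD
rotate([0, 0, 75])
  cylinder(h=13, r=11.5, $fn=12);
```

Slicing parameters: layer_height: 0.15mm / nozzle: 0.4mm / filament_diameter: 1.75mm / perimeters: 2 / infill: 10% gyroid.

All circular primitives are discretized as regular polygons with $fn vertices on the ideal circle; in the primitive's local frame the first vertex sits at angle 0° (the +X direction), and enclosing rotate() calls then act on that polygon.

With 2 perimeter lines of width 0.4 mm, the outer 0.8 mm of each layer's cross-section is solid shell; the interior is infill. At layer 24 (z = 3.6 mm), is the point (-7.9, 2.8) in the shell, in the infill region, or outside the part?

infill

At z = 3.6 mm: the cylinder: section is a regular 12-gon, circumradius r=11.5; (whole slice rotated 75° about Z — lengths, areas and connectivity unchanged). Overall, the cross-section is a single solid region. Undo the 75° rotation: the query point maps to (0.660, 8.356) in the un-rotated model frame. The nearest boundary edge runs (5.75, 9.96)→(0.00, 11.50); distance from the point to it = 2.87 mm. The point is inside the cross-section and 2.87 mm from the nearest boundary — more than the 0.8 mm shell width (2 × 0.4), so it's in the infill interior.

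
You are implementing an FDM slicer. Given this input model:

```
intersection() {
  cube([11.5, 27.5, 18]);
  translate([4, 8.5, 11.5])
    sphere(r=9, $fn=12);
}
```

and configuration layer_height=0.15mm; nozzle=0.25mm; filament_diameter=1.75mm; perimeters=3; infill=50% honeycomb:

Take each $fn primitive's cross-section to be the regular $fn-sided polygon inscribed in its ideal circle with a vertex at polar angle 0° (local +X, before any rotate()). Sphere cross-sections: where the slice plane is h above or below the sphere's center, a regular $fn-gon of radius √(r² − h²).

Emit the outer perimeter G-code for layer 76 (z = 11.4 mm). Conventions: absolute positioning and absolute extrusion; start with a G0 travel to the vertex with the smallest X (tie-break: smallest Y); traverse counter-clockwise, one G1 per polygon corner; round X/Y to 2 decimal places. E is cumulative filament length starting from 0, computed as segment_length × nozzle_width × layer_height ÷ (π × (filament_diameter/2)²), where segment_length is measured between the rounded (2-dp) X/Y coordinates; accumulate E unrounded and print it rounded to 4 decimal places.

G0 X0.00 Y0.57 Z11.40
G1 X2.14 Y0.00 E0.0345
G1 X5.86 Y0.00 E0.0925
G1 X8.50 Y0.71 E0.1351
G1 X11.50 Y3.71 E0.2013
G1 X11.50 Y13.29 E0.3507
G1 X8.50 Y16.29 E0.4168
G1 X4.00 Y17.50 E0.4894
G1 X0.00 Y16.43 E0.5540
G1 X0.00 Y0.57 E0.8013

At z = 11.4 mm: the cube (footprint 11.5×27.5) is included at this height; the r=9 sphere at (4, 8.5) slices to a regular 12-gon of circumradius 8.999 (√(r²−h²) with h=0.1 from center); Taking the intersection: the r=9 sphere at (4, 8.5) partially overlaps the 11.5×27.5 cube; clipping to the common part keeps 180.11 mm² — 1 connected region. The outline is a single polygon with 9 vertices. Extrusion per mm of travel: 0.25 × 0.15 / (π × 0.875²) = 0.015591. Accumulating E over each segment gives final E = 0.8013.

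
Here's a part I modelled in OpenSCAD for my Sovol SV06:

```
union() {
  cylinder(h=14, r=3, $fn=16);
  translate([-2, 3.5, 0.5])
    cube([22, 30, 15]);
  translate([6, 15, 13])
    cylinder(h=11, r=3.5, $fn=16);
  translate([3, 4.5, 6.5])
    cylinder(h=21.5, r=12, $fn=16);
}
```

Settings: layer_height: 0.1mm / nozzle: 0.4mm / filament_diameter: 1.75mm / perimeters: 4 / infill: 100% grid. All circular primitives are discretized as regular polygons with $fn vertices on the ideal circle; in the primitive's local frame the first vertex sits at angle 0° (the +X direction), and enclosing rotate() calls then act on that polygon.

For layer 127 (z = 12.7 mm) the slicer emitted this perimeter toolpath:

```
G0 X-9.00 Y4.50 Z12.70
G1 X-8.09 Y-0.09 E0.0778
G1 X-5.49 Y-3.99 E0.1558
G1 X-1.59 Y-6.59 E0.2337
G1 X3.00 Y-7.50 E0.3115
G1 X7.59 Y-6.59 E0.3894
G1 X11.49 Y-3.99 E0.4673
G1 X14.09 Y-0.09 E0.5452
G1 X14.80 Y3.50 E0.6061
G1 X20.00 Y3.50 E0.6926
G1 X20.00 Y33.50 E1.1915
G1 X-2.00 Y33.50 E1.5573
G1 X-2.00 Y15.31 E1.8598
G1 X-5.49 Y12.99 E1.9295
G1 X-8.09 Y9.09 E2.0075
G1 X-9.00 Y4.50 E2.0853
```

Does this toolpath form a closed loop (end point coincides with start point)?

yes

Start point (G0): (-9.00, 4.50). End point (last G1): the path returns to the start — closed.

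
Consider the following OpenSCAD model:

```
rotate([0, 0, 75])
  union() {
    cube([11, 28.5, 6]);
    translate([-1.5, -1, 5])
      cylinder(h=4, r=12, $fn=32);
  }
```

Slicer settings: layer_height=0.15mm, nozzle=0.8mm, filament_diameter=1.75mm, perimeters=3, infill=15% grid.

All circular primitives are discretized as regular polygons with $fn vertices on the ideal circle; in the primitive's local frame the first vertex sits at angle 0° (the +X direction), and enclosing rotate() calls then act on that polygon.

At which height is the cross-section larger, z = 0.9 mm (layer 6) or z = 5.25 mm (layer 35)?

layer 35 (z = 5.25 mm)

Layer 6 (z = 0.9): the 11×28.5 cube contributes its full rectangle (area 313.50 mm²); the cylinder at (-1.5, -1) is not intersected at this z (z outside [5, 9]); Taking the union: only the 11×28.5 cube is present, so the union is just that shape — area = 313.50 mm²; (rotated 75° about Z; rotation is an isometry so areas/perimeters/island counts are preserved). So its area = 313.50 mm². Layer 35 (z = 5.25): the 11×28.5 cube contributes its full rectangle (area 313.50 mm²); the r=12 cylinder at (-1.5, -1) gives a regular 32-gon of circumradius 12 (constant along its height) (area = (32/2)·12.000²·sin(360°/32) = 449.49 mm²); Taking the union: the regions partially overlap — summed areas 762.99 mm² minus the doubly-counted overlap 84.03 mm² gives 678.96 mm² — area = 678.96 mm²; (rotated 75° about Z; rotation is an isometry so areas/perimeters/island counts are preserved). So its area = 678.96 mm². Layer 35 is larger (678.96 vs 313.50 mm²).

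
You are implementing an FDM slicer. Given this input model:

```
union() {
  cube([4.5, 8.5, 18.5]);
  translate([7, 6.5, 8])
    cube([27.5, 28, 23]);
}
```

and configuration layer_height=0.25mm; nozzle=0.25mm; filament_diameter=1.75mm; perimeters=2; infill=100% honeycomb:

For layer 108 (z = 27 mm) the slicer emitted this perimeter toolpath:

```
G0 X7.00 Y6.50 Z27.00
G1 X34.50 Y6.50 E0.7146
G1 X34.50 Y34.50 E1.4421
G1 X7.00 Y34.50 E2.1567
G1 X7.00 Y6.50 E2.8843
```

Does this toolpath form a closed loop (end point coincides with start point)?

Start point (G0): (7.00, 6.50). End point (last G1): the path returns to the start — closed.

yes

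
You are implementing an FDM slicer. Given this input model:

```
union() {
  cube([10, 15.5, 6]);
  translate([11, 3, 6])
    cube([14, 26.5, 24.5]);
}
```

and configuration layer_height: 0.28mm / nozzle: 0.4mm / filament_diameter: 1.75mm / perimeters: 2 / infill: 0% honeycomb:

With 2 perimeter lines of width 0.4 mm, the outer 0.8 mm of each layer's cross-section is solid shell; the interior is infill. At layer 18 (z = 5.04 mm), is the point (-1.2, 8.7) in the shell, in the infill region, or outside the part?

outside

At z = 5.04 mm: the cube (footprint 10×15.5) is included at this height; the cube at (11, 3) is absent (z outside [6, 30.5]); Taking the union: only the 10×15.5 cube is present, so the union is just that shape — 1 connected region. Overall, the cross-section is a single solid region. The nearest boundary edge runs (0.00, 15.50)→(0.00, 0.00); distance from the point to it = 1.20 mm. The point is not inside any of the regions above, so it lies outside the cross-section (1.20 mm from the nearest boundary).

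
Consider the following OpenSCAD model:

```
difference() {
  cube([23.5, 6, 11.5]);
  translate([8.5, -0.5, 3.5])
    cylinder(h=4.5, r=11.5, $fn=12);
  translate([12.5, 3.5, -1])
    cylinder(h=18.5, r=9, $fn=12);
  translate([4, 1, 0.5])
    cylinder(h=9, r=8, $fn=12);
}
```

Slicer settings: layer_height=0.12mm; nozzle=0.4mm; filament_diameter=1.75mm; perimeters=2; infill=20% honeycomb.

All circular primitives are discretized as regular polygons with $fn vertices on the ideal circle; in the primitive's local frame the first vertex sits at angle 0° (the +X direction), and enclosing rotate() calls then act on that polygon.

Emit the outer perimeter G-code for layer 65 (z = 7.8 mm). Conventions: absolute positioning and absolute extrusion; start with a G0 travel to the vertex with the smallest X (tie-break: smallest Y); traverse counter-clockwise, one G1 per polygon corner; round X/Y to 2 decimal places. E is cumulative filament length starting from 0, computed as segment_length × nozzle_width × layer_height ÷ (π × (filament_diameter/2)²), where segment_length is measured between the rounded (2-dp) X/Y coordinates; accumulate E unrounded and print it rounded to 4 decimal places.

G0 X20.56 Y0.00 Z7.80
G1 X23.50 Y0.00 E0.0587
G1 X23.50 Y6.00 E0.1784
G1 X20.83 Y6.00 E0.2317
G1 X21.50 Y3.50 E0.2833
G1 X20.56 Y0.00 E0.3557

At z = 7.8 mm: the cube is present — its section is the full 23.5×6 rectangle; the r=11.5 cylinder at (8.5, -0.5) gives a regular 12-gon of circumradius 11.5 (constant along its height); the r=9 cylinder at (12.5, 3.5) contributes a regular 12-gon of circumradius 9; the cylinder at (4, 1): section is a regular 12-gon, circumradius r=8; Subtracting the remaining from the first: starting from the 23.5×6 cube, the r=11.5 cylinder at (8.5, -0.5) partially overlaps it — only the 114.17 mm² overlap (of its 396.75 mm²) is removed, clipping the outline; the r=9 cylinder at (12.5, 3.5) partially overlaps it — only the 12.35 mm² overlap (of its 243.00 mm²) is removed, clipping the outline; the r=8 cylinder at (4, 1) misses the remaining region (no effect) — 1 connected region. The outline is a single polygon with 5 vertices. Extrusion per mm of travel: 0.4 × 0.12 / (π × 0.875²) = 0.019956. Accumulating E over each segment gives final E = 0.3557.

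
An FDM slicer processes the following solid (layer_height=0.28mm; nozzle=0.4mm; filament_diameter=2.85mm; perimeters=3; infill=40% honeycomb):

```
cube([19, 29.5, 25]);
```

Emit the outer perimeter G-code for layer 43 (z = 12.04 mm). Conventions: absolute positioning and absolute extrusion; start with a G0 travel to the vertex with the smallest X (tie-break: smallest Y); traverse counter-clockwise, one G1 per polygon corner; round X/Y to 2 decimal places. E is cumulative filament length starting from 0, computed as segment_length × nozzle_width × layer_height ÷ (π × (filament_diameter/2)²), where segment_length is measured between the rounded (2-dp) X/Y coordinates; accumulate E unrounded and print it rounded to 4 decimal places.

G0 X0.00 Y0.00 Z12.04
G1 X19.00 Y0.00 E0.3336
G1 X19.00 Y29.50 E0.8515
G1 X0.00 Y29.50 E1.1851
G1 X0.00 Y0.00 E1.7030

At z = 12.04 mm: the 19×29.5 cube contributes its full rectangle. The outline is a single polygon with 4 vertices. Extrusion per mm of travel: 0.4 × 0.28 / (π × 1.425²) = 0.017557. Accumulating E over each segment gives final E = 1.7030.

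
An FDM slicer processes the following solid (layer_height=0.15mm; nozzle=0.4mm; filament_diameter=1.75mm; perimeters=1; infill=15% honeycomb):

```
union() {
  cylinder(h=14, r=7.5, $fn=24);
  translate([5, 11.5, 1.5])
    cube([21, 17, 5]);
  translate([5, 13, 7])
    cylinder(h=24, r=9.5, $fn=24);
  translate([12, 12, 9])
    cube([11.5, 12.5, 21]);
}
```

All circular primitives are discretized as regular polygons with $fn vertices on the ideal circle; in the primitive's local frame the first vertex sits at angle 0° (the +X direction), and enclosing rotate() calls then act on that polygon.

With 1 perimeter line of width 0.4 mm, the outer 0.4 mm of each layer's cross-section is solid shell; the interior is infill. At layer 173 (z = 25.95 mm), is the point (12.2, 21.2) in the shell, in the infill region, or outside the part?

shell

At z = 25.95 mm: the cylinder is not intersected at this z (z outside [0, 14]); the cube at (5, 11.5) is not intersected at this z (z outside [1.5, 6.5]); the cylinder at (5, 13): section is a regular 24-gon, circumradius r=9.5; the cube at (12, 12) (footprint 11.5×12.5) is included at this height; Merging all regions: the regions partially overlap (shared area 13.06 mm²), so overlapping operands fuse into one piece — 1 connected region. Overall, the cross-section is a single solid region. The nearest boundary edge runs (12.00, 19.35)→(12.00, 24.50); distance from the point to it = 0.20 mm. The point is inside the cross-section, 0.20 mm from the nearest boundary — within the 0.4 mm shell band (1 × 0.4).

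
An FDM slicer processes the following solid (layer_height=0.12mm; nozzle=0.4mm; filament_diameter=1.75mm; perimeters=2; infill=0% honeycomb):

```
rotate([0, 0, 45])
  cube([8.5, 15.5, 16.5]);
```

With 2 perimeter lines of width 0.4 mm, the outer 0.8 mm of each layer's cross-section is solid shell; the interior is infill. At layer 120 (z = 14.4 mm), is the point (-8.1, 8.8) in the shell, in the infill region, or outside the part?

shell

At z = 14.4 mm: the 8.5×15.5 cube contributes its full rectangle; (whole slice rotated 45° about Z — lengths, areas and connectivity unchanged). Overall, the cross-section is a single solid region. Undo the 45° rotation: the query point maps to (0.495, 11.950) in the un-rotated model frame. The nearest boundary edge runs (0.00, 15.50)→(0.00, 0.00); distance from the point to it = 0.49 mm. The point is inside the cross-section, 0.49 mm from the nearest boundary — within the 0.8 mm shell band (2 × 0.4).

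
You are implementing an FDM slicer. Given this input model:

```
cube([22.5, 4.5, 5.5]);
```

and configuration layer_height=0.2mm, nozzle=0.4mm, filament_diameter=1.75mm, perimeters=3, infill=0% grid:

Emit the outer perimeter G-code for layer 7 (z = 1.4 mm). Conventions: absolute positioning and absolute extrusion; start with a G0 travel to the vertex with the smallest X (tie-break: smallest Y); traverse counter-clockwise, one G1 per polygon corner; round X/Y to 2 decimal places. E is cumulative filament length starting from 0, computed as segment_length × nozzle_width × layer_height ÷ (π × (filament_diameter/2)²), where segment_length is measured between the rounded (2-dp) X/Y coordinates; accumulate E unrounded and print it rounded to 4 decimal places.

At z = 1.4 mm: the cube is present — its section is the full 22.5×4.5 rectangle. The outline is a single polygon with 4 vertices. Extrusion per mm of travel: 0.4 × 0.2 / (π × 0.875²) = 0.033260. Accumulating E over each segment gives final E = 1.7960.

G0 X0.00 Y0.00 Z1.40
G1 X22.50 Y0.00 E0.7484
G1 X22.50 Y4.50 E0.8980
G1 X0.00 Y4.50 E1.6464
G1 X0.00 Y0.00 E1.7960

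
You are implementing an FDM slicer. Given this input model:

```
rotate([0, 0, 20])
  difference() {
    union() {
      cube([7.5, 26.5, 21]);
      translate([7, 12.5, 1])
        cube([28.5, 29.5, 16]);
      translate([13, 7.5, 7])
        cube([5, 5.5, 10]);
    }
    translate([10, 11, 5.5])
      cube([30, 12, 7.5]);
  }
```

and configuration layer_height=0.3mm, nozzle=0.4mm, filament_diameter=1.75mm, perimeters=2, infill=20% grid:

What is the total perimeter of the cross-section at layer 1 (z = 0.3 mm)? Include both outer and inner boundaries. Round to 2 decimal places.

68.00 mm

At z = 0.3 mm: the cube is present — its section is the full 7.5×26.5 rectangle (perimeter 68.00 mm); the cube at (7, 12.5) is not intersected at this z (z outside [1, 17]); the cube at (13, 7.5) does not reach this height (z outside [7, 17]); Merging all regions: only the 7.5×26.5 cube is present, so the union is just that shape — boundary = 68.00 mm; the cube at (10, 11) does not reach this height (z outside [5.5, 13]); Subtracting the remaining from the first: none of the subtracted shapes is present at this height, so the result so far is unchanged — boundary = 68.00 mm; (rotated 20° about Z; rotation is an isometry so areas/perimeters/island counts are preserved). Overall, the cross-section is a single solid region. Total boundary length (outer) = 68.00 mm.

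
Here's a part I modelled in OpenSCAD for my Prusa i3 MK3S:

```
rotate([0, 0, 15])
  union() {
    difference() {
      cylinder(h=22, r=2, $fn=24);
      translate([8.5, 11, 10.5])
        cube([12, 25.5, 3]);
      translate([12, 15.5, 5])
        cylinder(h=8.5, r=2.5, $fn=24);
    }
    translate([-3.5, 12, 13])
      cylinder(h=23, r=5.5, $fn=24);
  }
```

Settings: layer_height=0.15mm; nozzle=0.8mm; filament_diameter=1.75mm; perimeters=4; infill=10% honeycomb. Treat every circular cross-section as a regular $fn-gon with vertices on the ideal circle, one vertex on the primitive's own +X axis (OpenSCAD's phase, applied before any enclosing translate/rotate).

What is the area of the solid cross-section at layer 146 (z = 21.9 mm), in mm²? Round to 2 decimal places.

106.37 mm²

At z = 21.9 mm: the cylinder: section is a regular 24-gon, circumradius r=2 (area = (24/2)·2.000²·sin(360°/24) = 12.42 mm²); the cube at (8.5, 11) is absent (z outside [10.5, 13.5]); the cylinder at (12, 15.5) does not reach this height (z outside [5, 13.5]); After the difference (first − rest): none of the subtracted shapes is present at this height, so the r=2 cylinder is unchanged — area = 12.42 mm²; the r=5.5 cylinder at (-3.5, 12) gives a regular 24-gon of circumradius 5.5 (constant along its height) (area = (24/2)·5.500²·sin(360°/24) = 93.95 mm²); Combining (union): the 2 present regions are separate (no shared area or edge), so areas and boundary lengths simply add and each stays a separate island — area = 106.37 mm²; (rotated 15° about Z; rotation is an isometry so areas/perimeters/island counts are preserved). Overall, the cross-section has 2 separate islands. Net area = 106.37 mm².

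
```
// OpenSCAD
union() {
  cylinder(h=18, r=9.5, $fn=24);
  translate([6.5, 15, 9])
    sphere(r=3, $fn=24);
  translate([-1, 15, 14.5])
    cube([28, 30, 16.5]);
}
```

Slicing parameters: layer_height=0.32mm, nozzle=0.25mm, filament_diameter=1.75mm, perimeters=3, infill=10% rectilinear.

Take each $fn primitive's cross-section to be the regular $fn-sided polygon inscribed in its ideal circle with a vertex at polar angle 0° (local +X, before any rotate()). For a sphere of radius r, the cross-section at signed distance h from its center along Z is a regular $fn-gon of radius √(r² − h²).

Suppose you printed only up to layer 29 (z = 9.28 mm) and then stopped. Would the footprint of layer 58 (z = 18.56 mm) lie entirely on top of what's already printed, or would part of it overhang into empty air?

part overhangs

Compare the two slices. At z = 9.28: the r=9.5 cylinder contributes a regular 24-gon of circumradius 9.5 (area = (24/2)·9.500²·sin(360°/24) = 280.30 mm²); the r=3 sphere at (6.5, 15) contributes a regular 24-gon of circumradius √(3²−0.28²) = 2.987 (area = (24/2)·2.987²·sin(360°/24) = 27.71 mm²); the cube at (-1, 15) is absent (z outside [14.5, 31]); Merging all regions: the 2 present regions are separate (no shared area or edge), so areas and boundary lengths simply add and each stays a separate island — area = 308.01 mm². At z = 18.56: the cylinder does not reach this height (z outside [0, 18]); the sphere at (6.5, 15) does not reach this height (|z−center|=9.560 > r=3); the 28×30 cube at (-1, 15) contributes its full rectangle (area 840.00 mm²); Merging all regions: only the 28×30 cube at (-1, 15) is present, so the union is just that shape — area = 840.00 mm². Checking containment: at z = 18.56 the cross-section extends beyond the z = 9.28 cross-section by about 826.15 mm².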